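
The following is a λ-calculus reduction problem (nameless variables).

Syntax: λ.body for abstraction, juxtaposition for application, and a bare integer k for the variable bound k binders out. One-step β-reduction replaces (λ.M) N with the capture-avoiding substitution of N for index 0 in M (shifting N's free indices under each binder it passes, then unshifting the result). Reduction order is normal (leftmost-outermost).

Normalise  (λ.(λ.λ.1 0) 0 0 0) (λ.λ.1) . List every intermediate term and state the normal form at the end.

Answer: normal form = λ.λ.1  (in 5 steps)

Working:
  start: (λ.(λ.λ.1 0) 0 0 0) (λ.λ.1)
  step 1: (λ.λ.1 0) (λ.λ.1) (λ.λ.1) (λ.λ.1)
  step 2: (λ.(λ.λ.1) 0) (λ.λ.1) (λ.λ.1)
  step 3: (λ.λ.1) (λ.λ.1) (λ.λ.1)
  step 4: (λ.λ.λ.1) (λ.λ.1)
  step 5: λ.λ.1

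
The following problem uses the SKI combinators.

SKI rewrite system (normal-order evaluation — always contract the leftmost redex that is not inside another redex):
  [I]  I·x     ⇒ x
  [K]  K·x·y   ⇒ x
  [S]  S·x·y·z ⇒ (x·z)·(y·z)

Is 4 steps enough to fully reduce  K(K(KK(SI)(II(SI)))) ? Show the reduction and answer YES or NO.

Answer: YES — reaches normal form K(K(K(SI))) in 3 ≤ 4 steps

Reduction:
  start: K(K(KK(SI)(II(SI))))
  →1  K(K(K(II(SI))))
  →2  K(K(K(I(SI))))
  →3  K(K(K(SI)))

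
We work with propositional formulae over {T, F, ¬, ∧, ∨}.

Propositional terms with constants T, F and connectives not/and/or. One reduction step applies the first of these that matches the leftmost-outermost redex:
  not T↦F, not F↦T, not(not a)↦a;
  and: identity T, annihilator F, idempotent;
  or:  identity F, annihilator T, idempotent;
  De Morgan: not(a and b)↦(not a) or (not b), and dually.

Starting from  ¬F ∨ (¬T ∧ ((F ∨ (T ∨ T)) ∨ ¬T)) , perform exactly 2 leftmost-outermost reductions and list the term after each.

  start: ¬F ∨ (¬T ∧ ((F ∨ (T ∨ T)) ∨ ¬T))
  [1] T ∨ (¬T ∧ ((F ∨ (T ∨ T)) ∨ ¬T))
  [2] T

Answer: after 2 steps: T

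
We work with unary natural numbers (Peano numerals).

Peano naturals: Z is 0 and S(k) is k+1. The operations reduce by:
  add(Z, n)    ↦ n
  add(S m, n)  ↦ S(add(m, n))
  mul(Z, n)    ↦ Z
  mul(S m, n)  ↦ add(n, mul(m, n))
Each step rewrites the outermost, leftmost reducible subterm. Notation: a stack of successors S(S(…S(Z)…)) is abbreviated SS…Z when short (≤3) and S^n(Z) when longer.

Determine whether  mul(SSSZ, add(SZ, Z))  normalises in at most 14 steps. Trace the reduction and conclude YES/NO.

Answer: NO — after 14 steps the term is S(S(S(add(Z, mul(Z, add(SZ, Z)))))), not yet normal

Derivation:
  start: mul(SSSZ, add(SZ, Z))
  [1] add(add(SZ, Z), mul(SSZ, add(SZ, Z)))
  [2] add(S(add(Z, Z)), mul(SSZ, add(SZ, Z)))
  [3] S(add(add(Z, Z), mul(SSZ, add(SZ, Z))))
  [4] S(add(Z, mul(SSZ, add(SZ, Z))))
  [5] S(mul(SSZ, add(SZ, Z)))
  [6] S(add(add(SZ, Z), mul(SZ, add(SZ, Z))))
  [7] S(add(S(add(Z, Z)), mul(SZ, add(SZ, Z))))
  [8] S(S(add(add(Z, Z), mul(SZ, add(SZ, Z)))))
  [9] S(S(add(Z, mul(SZ, add(SZ, Z)))))
  [10] S(S(mul(SZ, add(SZ, Z))))
  [11] S(S(add(add(SZ, Z), mul(Z, add(SZ, Z)))))
  [12] S(S(add(S(add(Z, Z)), mul(Z, add(SZ, Z)))))
  [13] S(S(S(add(add(Z, Z), mul(Z, add(SZ, Z))))))
  [14] S(S(S(add(Z, mul(Z, add(SZ, Z))))))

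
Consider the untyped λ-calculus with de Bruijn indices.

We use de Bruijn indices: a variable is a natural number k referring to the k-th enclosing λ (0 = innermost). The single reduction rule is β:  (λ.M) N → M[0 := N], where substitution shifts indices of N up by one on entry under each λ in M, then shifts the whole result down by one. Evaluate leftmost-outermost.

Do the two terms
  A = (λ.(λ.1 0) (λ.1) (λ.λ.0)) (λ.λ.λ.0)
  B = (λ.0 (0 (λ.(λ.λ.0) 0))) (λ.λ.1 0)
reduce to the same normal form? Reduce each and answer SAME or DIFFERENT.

Answer: DIFFERENT — A ⇓ λ.0, B ⇓ λ.λ.0

Working:
Term A:
  start: (λ.(λ.1 0) (λ.1) (λ.λ.0)) (λ.λ.λ.0)
  step 1: (λ.(λ.λ.λ.0) 0) (λ.λ.λ.λ.0) (λ.λ.0)
  step 2: (λ.λ.λ.0) (λ.λ.λ.λ.0) (λ.λ.0)
  step 3: (λ.λ.0) (λ.λ.0)
  step 4: λ.0

Term B:
  start: (λ.0 (0 (λ.(λ.λ.0) 0))) (λ.λ.1 0)
  step 1: (λ.λ.1 0) ((λ.λ.1 0) (λ.(λ.λ.0) 0))
  step 2: λ.(λ.λ.1 0) (λ.(λ.λ.0) 0) 0
  step 3: λ.(λ.(λ.(λ.λ.0) 0) 0) 0
  step 4: λ.(λ.(λ.λ.0) 0) 0
  step 5: λ.(λ.λ.0) 0
  step 6: λ.λ.0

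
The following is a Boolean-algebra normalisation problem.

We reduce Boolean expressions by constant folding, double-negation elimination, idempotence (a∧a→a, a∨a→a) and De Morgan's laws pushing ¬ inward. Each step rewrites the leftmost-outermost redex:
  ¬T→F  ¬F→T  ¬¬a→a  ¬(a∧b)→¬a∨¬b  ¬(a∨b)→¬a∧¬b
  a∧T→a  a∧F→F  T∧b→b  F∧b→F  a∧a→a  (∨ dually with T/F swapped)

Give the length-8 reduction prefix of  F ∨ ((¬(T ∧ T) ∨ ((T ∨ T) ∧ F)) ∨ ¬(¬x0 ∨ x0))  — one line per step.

Answer: after 8 steps: ¬¬x0 ∧ ¬x0

Derivation:
  start: F ∨ ((¬(T ∧ T) ∨ ((T ∨ T) ∧ F)) ∨ ¬(¬x0 ∨ x0))
  step 1: (¬(T ∧ T) ∨ ((T ∨ T) ∧ F)) ∨ ¬(¬x0 ∨ x0)
  step 2: ((¬T ∨ ¬T) ∨ ((T ∨ T) ∧ F)) ∨ ¬(¬x0 ∨ x0)
  step 3: (¬T ∨ ((T ∨ T) ∧ F)) ∨ ¬(¬x0 ∨ x0)
  step 4: (F ∨ ((T ∨ T) ∧ F)) ∨ ¬(¬x0 ∨ x0)
  step 5: ((T ∨ T) ∧ F) ∨ ¬(¬x0 ∨ x0)
  step 6: F ∨ ¬(¬x0 ∨ x0)
  step 7: ¬(¬x0 ∨ x0)
  step 8: ¬¬x0 ∧ ¬x0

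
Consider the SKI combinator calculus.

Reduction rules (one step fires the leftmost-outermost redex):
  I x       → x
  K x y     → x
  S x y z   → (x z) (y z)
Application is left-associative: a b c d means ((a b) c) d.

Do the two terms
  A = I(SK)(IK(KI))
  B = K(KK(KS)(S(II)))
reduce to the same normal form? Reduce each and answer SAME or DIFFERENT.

Answer: DIFFERENT — A ⇓ SK(K(KI)), B ⇓ K(K(SI))

Working:
Term A:
  start: I(SK)(IK(KI))
  step 1: SK(IK(KI))
  step 2: SK(K(KI))

Term B:
  start: K(KK(KS)(S(II)))
  step 1: K(K(S(II)))
  step 2: K(K(SI))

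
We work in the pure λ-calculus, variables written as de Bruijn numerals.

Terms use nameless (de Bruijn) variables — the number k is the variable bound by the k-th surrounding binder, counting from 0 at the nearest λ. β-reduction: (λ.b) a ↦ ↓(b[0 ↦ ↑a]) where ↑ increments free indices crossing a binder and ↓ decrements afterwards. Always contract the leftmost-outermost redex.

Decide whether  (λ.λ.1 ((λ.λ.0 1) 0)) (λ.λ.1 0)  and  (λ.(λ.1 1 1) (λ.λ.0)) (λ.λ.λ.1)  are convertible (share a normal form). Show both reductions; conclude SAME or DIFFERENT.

Term A:
  start: (λ.λ.1 ((λ.λ.0 1) 0)) (λ.λ.1 0)
  →1  λ.(λ.λ.1 0) ((λ.λ.0 1) 0)
  →2  λ.λ.(λ.λ.0 1) 1 0
  →3  λ.λ.(λ.0 2) 0
  →4  λ.λ.0 1

Term B:
  start: (λ.(λ.1 1 1) (λ.λ.0)) (λ.λ.λ.1)
  →1  (λ.(λ.λ.λ.1) (λ.λ.λ.1) (λ.λ.λ.1)) (λ.λ.0)
  →2  (λ.λ.λ.1) (λ.λ.λ.1) (λ.λ.λ.1)
  →3  (λ.λ.1) (λ.λ.λ.1)
  →4  λ.λ.λ.λ.1

Answer: DIFFERENT — A ⇓ λ.λ.0 1, B ⇓ λ.λ.λ.λ.1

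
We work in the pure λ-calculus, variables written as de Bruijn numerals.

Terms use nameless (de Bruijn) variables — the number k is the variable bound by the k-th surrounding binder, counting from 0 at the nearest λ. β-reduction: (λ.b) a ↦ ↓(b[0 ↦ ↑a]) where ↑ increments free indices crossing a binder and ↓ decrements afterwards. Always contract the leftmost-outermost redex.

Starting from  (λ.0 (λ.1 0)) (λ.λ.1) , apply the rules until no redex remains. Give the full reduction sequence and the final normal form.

Answer: normal form = λ.λ.λ.1  (in 3 steps)

Working:
  start: (λ.0 (λ.1 0)) (λ.λ.1)
  step 1: (λ.λ.1) (λ.(λ.λ.1) 0)
  step 2: λ.λ.(λ.λ.1) 0
  step 3: λ.λ.λ.1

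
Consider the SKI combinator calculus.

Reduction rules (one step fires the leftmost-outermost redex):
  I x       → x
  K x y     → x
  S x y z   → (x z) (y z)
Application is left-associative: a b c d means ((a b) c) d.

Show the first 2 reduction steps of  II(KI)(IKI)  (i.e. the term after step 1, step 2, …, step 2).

Answer: after 2 steps: KI(IKI)

Working:
  start: II(KI)(IKI)
  [1] I(KI)(IKI)
  [2] KI(IKI)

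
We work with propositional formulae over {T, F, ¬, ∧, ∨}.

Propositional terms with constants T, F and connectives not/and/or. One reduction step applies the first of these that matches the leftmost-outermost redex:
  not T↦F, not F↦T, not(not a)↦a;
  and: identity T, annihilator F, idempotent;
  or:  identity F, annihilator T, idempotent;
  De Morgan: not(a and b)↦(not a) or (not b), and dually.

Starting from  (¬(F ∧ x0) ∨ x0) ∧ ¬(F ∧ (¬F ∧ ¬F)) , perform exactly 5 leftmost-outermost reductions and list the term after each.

Answer: after 5 steps: ¬(F ∧ (¬F ∧ ¬F))

Working:
  start: (¬(F ∧ x0) ∨ x0) ∧ ¬(F ∧ (¬F ∧ ¬F))
  [1] ((¬F ∨ ¬x0) ∨ x0) ∧ ¬(F ∧ (¬F ∧ ¬F))
  [2] ((T ∨ ¬x0) ∨ x0) ∧ ¬(F ∧ (¬F ∧ ¬F))
  [3] (T ∨ x0) ∧ ¬(F ∧ (¬F ∧ ¬F))
  [4] T ∧ ¬(F ∧ (¬F ∧ ¬F))
  [5] ¬(F ∧ (¬F ∧ ¬F))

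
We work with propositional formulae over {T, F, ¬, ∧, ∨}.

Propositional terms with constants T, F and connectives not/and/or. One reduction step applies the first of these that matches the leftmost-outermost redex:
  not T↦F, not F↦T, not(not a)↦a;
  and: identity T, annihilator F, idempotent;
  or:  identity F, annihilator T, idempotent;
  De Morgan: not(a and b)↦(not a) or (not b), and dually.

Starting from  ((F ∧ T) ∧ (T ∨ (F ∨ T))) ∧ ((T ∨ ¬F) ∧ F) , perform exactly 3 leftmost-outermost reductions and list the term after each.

Answer: after 3 steps: F

Reduction:
  start: ((F ∧ T) ∧ (T ∨ (F ∨ T))) ∧ ((T ∨ ¬F) ∧ F)
  →1  (F ∧ (T ∨ (F ∨ T))) ∧ ((T ∨ ¬F) ∧ F)
  →2  F ∧ ((T ∨ ¬F) ∧ F)
  →3  F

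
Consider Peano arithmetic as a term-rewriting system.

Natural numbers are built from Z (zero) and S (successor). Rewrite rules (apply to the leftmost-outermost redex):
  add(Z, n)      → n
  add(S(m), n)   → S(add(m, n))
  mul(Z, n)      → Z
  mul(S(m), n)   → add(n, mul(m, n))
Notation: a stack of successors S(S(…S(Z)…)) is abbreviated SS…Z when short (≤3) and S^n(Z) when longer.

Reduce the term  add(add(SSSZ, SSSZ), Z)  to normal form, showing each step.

Answer: normal form = S^6(Z)  (in 11 steps)

Derivation:
  start: add(add(SSSZ, SSSZ), Z)
  step 1: add(S(add(SSZ, SSSZ)), Z)
  step 2: S(add(add(SSZ, SSSZ), Z))
  step 3: S(add(S(add(SZ, SSSZ)), Z))
  step 4: S(S(add(add(SZ, SSSZ), Z)))
  step 5: S(S(add(S(add(Z, SSSZ)), Z)))
  step 6: S(S(S(add(add(Z, SSSZ), Z))))
  step 7: S(S(S(add(SSSZ, Z))))
  step 8: S(S(S(S(add(SSZ, Z)))))
  step 9: S(S(S(S(S(add(SZ, Z))))))
  step 10: S(S(S(S(S(S(add(Z, Z)))))))
  step 11: S^6(Z)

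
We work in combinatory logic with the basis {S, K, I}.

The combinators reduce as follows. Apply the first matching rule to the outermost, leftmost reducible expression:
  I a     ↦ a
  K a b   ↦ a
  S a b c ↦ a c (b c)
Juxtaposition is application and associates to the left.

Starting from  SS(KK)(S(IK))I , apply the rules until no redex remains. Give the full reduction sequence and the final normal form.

  start: SS(KK)(S(IK))I
  [1] S(S(IK))(KK(S(IK)))I
  [2] S(IK)I(KK(S(IK))I)
  [3] IK(KK(S(IK))I)(I(KK(S(IK))I))
  [4] K(KK(S(IK))I)(I(KK(S(IK))I))
  [5] KK(S(IK))I
  [6] KI

Answer: normal form = KI  (in 6 steps)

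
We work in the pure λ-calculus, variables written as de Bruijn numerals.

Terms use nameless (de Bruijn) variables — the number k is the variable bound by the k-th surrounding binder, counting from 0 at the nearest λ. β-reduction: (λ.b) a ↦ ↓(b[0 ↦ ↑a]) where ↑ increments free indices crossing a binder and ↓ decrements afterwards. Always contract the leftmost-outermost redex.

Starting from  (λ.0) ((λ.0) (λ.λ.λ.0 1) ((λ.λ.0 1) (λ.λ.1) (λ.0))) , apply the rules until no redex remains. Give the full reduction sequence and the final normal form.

Answer: normal form = λ.λ.0 1  (in 3 steps)

Working:
  start: (λ.0) ((λ.0) (λ.λ.λ.0 1) ((λ.λ.0 1) (λ.λ.1) (λ.0)))
  [1] (λ.0) (λ.λ.λ.0 1) ((λ.λ.0 1) (λ.λ.1) (λ.0))
  [2] (λ.λ.λ.0 1) ((λ.λ.0 1) (λ.λ.1) (λ.0))
  [3] λ.λ.0 1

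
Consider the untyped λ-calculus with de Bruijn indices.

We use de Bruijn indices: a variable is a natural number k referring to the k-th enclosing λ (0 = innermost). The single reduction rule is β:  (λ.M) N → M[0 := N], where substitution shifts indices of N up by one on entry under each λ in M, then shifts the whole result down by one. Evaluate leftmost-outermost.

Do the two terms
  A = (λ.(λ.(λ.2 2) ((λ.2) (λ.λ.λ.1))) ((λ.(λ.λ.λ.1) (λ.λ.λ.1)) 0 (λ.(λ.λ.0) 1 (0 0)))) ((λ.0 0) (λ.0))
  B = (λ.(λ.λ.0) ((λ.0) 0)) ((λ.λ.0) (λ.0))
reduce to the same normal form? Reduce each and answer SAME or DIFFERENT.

Term A:
  start: (λ.(λ.(λ.2 2) ((λ.2) (λ.λ.λ.1))) ((λ.(λ.λ.λ.1) (λ.λ.λ.1)) 0 (λ.(λ.λ.0) 1 (0 0)))) ((λ.0 0) (λ.0))
  →1  (λ.(λ.(λ.0 0) (λ.0) ((λ.0 0) (λ.0))) ((λ.(λ.0 0) (λ.0)) (λ.λ.λ.1))) ((λ.(λ.λ.λ.1) (λ.λ.λ.1)) ((λ.0 0) (λ.0)) (λ.(λ.λ.0) ((λ.0 0) (λ.0)) (0 0)))
  →2  (λ.(λ.0 0) (λ.0) ((λ.0 0) (λ.0))) ((λ.(λ.0 0) (λ.0)) (λ.λ.λ.1))
  →3  (λ.0 0) (λ.0) ((λ.0 0) (λ.0))
  →4  (λ.0) (λ.0) ((λ.0 0) (λ.0))
  →5  (λ.0) ((λ.0 0) (λ.0))
  →6  (λ.0 0) (λ.0)
  →7  (λ.0) (λ.0)
  →8  λ.0

Term B:
  start: (λ.(λ.λ.0) ((λ.0) 0)) ((λ.λ.0) (λ.0))
  →1  (λ.λ.0) ((λ.0) ((λ.λ.0) (λ.0)))
  →2  λ.0

Answer: SAME — A ⇓ λ.0, B ⇓ λ.0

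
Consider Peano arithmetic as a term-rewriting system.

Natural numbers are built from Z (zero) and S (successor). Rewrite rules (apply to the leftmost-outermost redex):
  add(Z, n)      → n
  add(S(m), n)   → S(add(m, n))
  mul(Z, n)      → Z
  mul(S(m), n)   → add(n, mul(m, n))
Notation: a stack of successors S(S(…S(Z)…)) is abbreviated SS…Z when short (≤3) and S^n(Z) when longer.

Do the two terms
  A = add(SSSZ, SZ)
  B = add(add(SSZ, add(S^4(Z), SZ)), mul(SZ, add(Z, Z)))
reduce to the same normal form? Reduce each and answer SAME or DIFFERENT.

Term A:
  start: add(SSSZ, SZ)
  step 1: S(add(SSZ, SZ))
  step 2: S(S(add(SZ, SZ)))
  step 3: S(S(S(add(Z, SZ))))
  step 4: S^4(Z)

Term B:
  start: add(add(SSZ, add(S^4(Z), SZ)), mul(SZ, add(Z, Z)))
  step 1: add(S(add(SZ, add(S^4(Z), SZ))), mul(SZ, add(Z, Z)))
  step 2: S(add(add(SZ, add(S^4(Z), SZ)), mul(SZ, add(Z, Z))))
  step 3: S(add(S(add(Z, add(S^4(Z), SZ))), mul(SZ, add(Z, Z))))
  step 4: S(S(add(add(Z, add(S^4(Z), SZ)), mul(SZ, add(Z, Z)))))
  step 5: S(S(add(add(S^4(Z), SZ), mul(SZ, add(Z, Z)))))
  step 6: S(S(add(S(add(SSSZ, SZ)), mul(SZ, add(Z, Z)))))
  step 7: S(S(S(add(add(SSSZ, SZ), mul(SZ, add(Z, Z))))))
  step 8: S(S(S(add(S(add(SSZ, SZ)), mul(SZ, add(Z, Z))))))
  step 9: S(S(S(S(add(add(SSZ, SZ), mul(SZ, add(Z, Z)))))))
  step 10: S(S(S(S(add(S(add(SZ, SZ)), mul(SZ, add(Z, Z)))))))
  step 11: S(S(S(S(S(add(add(SZ, SZ), mul(SZ, add(Z, Z))))))))
  step 12: S(S(S(S(S(add(S(add(Z, SZ)), mul(SZ, add(Z, Z))))))))
  step 13: S(S(S(S(S(S(add(add(Z, SZ), mul(SZ, add(Z, Z)))))))))
  step 14: S(S(S(S(S(S(add(SZ, mul(SZ, add(Z, Z)))))))))
  step 15: S(S(S(S(S(S(S(add(Z, mul(SZ, add(Z, Z))))))))))
  step 16: S(S(S(S(S(S(S(mul(SZ, add(Z, Z)))))))))
  step 17: S(S(S(S(S(S(S(add(add(Z, Z), mul(Z, add(Z, Z))))))))))
  step 18: S(S(S(S(S(S(S(add(Z, mul(Z, add(Z, Z))))))))))
  step 19: S(S(S(S(S(S(S(mul(Z, add(Z, Z)))))))))
  step 20: S^7(Z)

Answer: DIFFERENT — A ⇓ S^4(Z), B ⇓ S^7(Z)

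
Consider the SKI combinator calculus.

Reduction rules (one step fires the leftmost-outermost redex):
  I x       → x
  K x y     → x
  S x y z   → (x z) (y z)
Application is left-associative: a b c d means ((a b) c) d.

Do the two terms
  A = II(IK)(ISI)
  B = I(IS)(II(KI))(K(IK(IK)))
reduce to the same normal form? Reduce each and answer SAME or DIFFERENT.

Answer: DIFFERENT — A ⇓ K(SI), B ⇓ S(KI)(K(KK))

Derivation:
Term A:
  start: II(IK)(ISI)
  [1] I(IK)(ISI)
  [2] IK(ISI)
  [3] K(ISI)
  [4] K(SI)

Term B:
  start: I(IS)(II(KI))(K(IK(IK)))
  [1] IS(II(KI))(K(IK(IK)))
  [2] S(II(KI))(K(IK(IK)))
  [3] S(I(KI))(K(IK(IK)))
  [4] S(KI)(K(IK(IK)))
  [5] S(KI)(K(K(IK)))
  [6] S(KI)(K(KK))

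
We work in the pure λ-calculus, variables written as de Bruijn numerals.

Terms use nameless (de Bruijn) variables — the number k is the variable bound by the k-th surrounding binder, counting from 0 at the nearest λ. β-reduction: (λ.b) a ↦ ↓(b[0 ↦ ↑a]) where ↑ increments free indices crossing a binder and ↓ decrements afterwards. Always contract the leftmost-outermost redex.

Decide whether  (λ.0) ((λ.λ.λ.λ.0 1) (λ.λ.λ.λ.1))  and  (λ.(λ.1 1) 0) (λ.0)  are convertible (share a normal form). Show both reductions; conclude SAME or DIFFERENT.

Term A:
  start: (λ.0) ((λ.λ.λ.λ.0 1) (λ.λ.λ.λ.1))
  [1] (λ.λ.λ.λ.0 1) (λ.λ.λ.λ.1)
  [2] λ.λ.λ.0 1

Term B:
  start: (λ.(λ.1 1) 0) (λ.0)
  [1] (λ.(λ.0) (λ.0)) (λ.0)
  [2] (λ.0) (λ.0)
  [3] λ.0

Answer: DIFFERENT — A ⇓ λ.λ.λ.0 1, B ⇓ λ.0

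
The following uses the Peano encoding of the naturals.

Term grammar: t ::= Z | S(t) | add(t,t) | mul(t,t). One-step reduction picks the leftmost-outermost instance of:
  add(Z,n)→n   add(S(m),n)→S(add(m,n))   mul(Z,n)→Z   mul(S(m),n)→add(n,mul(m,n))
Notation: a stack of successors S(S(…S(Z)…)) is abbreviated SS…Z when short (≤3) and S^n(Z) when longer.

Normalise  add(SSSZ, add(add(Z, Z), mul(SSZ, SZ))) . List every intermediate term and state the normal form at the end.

  start: add(SSSZ, add(add(Z, Z), mul(SSZ, SZ)))
  step 1: S(add(SSZ, add(add(Z, Z), mul(SSZ, SZ))))
  step 2: S(S(add(SZ, add(add(Z, Z), mul(SSZ, SZ)))))
  step 3: S(S(S(add(Z, add(add(Z, Z), mul(SSZ, SZ))))))
  step 4: S(S(S(add(add(Z, Z), mul(SSZ, SZ)))))
  step 5: S(S(S(add(Z, mul(SSZ, SZ)))))
  step 6: S(S(S(mul(SSZ, SZ))))
  step 7: S(S(S(add(SZ, mul(SZ, SZ)))))
  step 8: S(S(S(S(add(Z, mul(SZ, SZ))))))
  step 9: S(S(S(S(mul(SZ, SZ)))))
  step 10: S(S(S(S(add(SZ, mul(Z, SZ))))))
  step 11: S(S(S(S(S(add(Z, mul(Z, SZ)))))))
  step 12: S(S(S(S(S(mul(Z, SZ))))))
  step 13: S^5(Z)

Answer: normal form = S^5(Z)  (in 13 steps)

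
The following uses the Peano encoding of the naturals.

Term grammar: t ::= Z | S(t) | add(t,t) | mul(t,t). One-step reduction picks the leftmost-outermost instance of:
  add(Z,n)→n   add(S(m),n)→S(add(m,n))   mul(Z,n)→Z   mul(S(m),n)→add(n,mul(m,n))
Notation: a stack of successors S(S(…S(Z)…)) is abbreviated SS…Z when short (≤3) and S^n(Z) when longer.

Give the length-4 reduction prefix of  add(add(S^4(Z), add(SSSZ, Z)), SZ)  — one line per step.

  start: add(add(S^4(Z), add(SSSZ, Z)), SZ)
  →1  add(S(add(SSSZ, add(SSSZ, Z))), SZ)
  →2  S(add(add(SSSZ, add(SSSZ, Z)), SZ))
  →3  S(add(S(add(SSZ, add(SSSZ, Z))), SZ))
  →4  S(S(add(add(SSZ, add(SSSZ, Z)), SZ)))

Answer: after 4 steps: S(S(add(add(SSZ, add(SSSZ, Z)), SZ)))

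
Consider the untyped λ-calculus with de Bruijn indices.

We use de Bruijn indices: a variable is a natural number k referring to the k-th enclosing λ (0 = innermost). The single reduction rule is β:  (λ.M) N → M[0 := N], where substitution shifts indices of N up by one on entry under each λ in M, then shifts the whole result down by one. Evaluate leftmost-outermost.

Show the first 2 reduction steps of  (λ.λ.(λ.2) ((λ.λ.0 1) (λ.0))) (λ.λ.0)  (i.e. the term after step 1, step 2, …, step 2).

Answer: after 2 steps: λ.λ.λ.0

Derivation:
  start: (λ.λ.(λ.2) ((λ.λ.0 1) (λ.0))) (λ.λ.0)
  →1  λ.(λ.λ.λ.0) ((λ.λ.0 1) (λ.0))
  →2  λ.λ.λ.0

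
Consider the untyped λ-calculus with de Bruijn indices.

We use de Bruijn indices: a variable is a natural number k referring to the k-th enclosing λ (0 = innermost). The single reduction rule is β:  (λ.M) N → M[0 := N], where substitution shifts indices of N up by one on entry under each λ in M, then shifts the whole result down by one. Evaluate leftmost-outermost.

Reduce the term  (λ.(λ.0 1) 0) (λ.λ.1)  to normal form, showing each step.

Answer: normal form = λ.λ.λ.1  (in 3 steps)

Reduction:
  start: (λ.(λ.0 1) 0) (λ.λ.1)
  [1] (λ.0 (λ.λ.1)) (λ.λ.1)
  [2] (λ.λ.1) (λ.λ.1)
  [3] λ.λ.λ.1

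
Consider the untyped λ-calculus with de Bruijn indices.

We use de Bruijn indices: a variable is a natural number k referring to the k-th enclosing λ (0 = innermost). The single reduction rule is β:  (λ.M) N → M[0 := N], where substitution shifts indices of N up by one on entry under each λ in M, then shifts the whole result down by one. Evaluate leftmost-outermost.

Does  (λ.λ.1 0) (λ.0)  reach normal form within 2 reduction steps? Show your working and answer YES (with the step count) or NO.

  start: (λ.λ.1 0) (λ.0)
  →1  λ.(λ.0) 0
  →2  λ.0

Answer: YES — reaches normal form λ.0 in 2 ≤ 2 steps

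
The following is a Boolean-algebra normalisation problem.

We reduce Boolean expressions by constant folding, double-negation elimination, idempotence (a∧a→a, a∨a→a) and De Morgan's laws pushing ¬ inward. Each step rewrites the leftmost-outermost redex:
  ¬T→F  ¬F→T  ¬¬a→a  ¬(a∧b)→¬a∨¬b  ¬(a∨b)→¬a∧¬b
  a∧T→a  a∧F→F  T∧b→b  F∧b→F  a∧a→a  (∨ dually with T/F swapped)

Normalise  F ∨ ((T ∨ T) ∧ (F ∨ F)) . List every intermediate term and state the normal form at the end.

Answer: normal form = F  (in 4 steps)

Reduction:
  start: F ∨ ((T ∨ T) ∧ (F ∨ F))
  →1  (T ∨ T) ∧ (F ∨ F)
  →2  T ∧ (F ∨ F)
  →3  F ∨ F
  →4  F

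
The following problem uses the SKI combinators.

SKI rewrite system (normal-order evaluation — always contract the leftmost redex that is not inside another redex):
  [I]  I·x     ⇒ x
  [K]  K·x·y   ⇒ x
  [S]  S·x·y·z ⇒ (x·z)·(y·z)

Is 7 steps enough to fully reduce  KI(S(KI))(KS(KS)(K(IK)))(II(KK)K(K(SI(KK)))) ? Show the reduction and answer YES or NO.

Answer: YES — reaches normal form S(KK)(K(K(SI(KK)))) in 7 ≤ 7 steps

Reduction:
  start: KI(S(KI))(KS(KS)(K(IK)))(II(KK)K(K(SI(KK))))
  [1] I(KS(KS)(K(IK)))(II(KK)K(K(SI(KK))))
  [2] KS(KS)(K(IK))(II(KK)K(K(SI(KK))))
  [3] S(K(IK))(II(KK)K(K(SI(KK))))
  [4] S(KK)(II(KK)K(K(SI(KK))))
  [5] S(KK)(I(KK)K(K(SI(KK))))
  [6] S(KK)(KKK(K(SI(KK))))
  [7] S(KK)(K(K(SI(KK))))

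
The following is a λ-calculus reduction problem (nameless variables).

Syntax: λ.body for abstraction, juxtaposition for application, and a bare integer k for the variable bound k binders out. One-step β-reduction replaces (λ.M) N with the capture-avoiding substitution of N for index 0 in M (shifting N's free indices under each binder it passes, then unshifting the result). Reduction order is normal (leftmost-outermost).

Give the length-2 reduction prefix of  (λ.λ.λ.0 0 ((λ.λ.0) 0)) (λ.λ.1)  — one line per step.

  start: (λ.λ.λ.0 0 ((λ.λ.0) 0)) (λ.λ.1)
  →1  λ.λ.0 0 ((λ.λ.0) 0)
  →2  λ.λ.0 0 (λ.0)

Answer: after 2 steps: λ.λ.0 0 (λ.0)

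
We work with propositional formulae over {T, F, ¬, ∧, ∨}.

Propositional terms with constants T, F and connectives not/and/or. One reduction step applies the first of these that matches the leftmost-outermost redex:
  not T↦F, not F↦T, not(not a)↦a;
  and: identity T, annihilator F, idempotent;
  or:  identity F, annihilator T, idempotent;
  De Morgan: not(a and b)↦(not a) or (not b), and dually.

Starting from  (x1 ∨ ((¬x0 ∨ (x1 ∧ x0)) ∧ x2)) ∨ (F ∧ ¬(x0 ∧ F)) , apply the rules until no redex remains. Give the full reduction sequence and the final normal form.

  start: (x1 ∨ ((¬x0 ∨ (x1 ∧ x0)) ∧ x2)) ∨ (F ∧ ¬(x0 ∧ F))
  step 1: (x1 ∨ ((¬x0 ∨ (x1 ∧ x0)) ∧ x2)) ∨ F
  step 2: x1 ∨ ((¬x0 ∨ (x1 ∧ x0)) ∧ x2)

Answer: normal form = x1 ∨ ((¬x0 ∨ (x1 ∧ x0)) ∧ x2)  (in 2 steps)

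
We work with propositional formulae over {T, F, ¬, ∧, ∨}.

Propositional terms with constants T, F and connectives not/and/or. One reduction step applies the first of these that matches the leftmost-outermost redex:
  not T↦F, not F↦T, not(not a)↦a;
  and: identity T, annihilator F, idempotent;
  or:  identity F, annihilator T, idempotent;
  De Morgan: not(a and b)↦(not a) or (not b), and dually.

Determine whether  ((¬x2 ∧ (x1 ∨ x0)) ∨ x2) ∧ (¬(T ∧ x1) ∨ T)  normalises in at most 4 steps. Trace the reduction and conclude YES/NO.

Answer: YES — reaches normal form (¬x2 ∧ (x1 ∨ x0)) ∨ x2 in 2 ≤ 4 steps

Working:
  start: ((¬x2 ∧ (x1 ∨ x0)) ∨ x2) ∧ (¬(T ∧ x1) ∨ T)
  step 1: ((¬x2 ∧ (x1 ∨ x0)) ∨ x2) ∧ T
  step 2: (¬x2 ∧ (x1 ∨ x0)) ∨ x2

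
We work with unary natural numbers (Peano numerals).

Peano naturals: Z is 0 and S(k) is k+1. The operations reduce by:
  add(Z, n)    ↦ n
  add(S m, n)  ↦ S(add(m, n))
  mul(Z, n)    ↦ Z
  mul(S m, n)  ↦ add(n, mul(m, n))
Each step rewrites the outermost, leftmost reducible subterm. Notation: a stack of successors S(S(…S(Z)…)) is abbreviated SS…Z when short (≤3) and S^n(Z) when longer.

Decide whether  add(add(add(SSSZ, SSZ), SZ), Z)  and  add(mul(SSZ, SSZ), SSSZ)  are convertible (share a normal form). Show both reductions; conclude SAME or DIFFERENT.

Term A:
  start: add(add(add(SSSZ, SSZ), SZ), Z)
  →1  add(add(S(add(SSZ, SSZ)), SZ), Z)
  →2  add(S(add(add(SSZ, SSZ), SZ)), Z)
  →3  S(add(add(add(SSZ, SSZ), SZ), Z))
  →4  S(add(add(S(add(SZ, SSZ)), SZ), Z))
  →5  S(add(S(add(add(SZ, SSZ), SZ)), Z))
  →6  S(S(add(add(add(SZ, SSZ), SZ), Z)))
  →7  S(S(add(add(S(add(Z, SSZ)), SZ), Z)))
  →8  S(S(add(S(add(add(Z, SSZ), SZ)), Z)))
  →9  S(S(S(add(add(add(Z, SSZ), SZ), Z))))
  →10  S(S(S(add(add(SSZ, SZ), Z))))
  →11  S(S(S(add(S(add(SZ, SZ)), Z))))
  →12  S(S(S(S(add(add(SZ, SZ), Z)))))
  →13  S(S(S(S(add(S(add(Z, SZ)), Z)))))
  →14  S(S(S(S(S(add(add(Z, SZ), Z))))))
  →15  S(S(S(S(S(add(SZ, Z))))))
  →16  S(S(S(S(S(S(add(Z, Z)))))))
  →17  S^6(Z)

Term B:
  start: add(mul(SSZ, SSZ), SSSZ)
  →1  add(add(SSZ, mul(SZ, SSZ)), SSSZ)
  →2  add(S(add(SZ, mul(SZ, SSZ))), SSSZ)
  →3  S(add(add(SZ, mul(SZ, SSZ)), SSSZ))
  →4  S(add(S(add(Z, mul(SZ, SSZ))), SSSZ))
  →5  S(S(add(add(Z, mul(SZ, SSZ)), SSSZ)))
  →6  S(S(add(mul(SZ, SSZ), SSSZ)))
  →7  S(S(add(add(SSZ, mul(Z, SSZ)), SSSZ)))
  →8  S(S(add(S(add(SZ, mul(Z, SSZ))), SSSZ)))
  →9  S(S(S(add(add(SZ, mul(Z, SSZ)), SSSZ))))
  →10  S(S(S(add(S(add(Z, mul(Z, SSZ))), SSSZ))))
  →11  S(S(S(S(add(add(Z, mul(Z, SSZ)), SSSZ)))))
  →12  S(S(S(S(add(mul(Z, SSZ), SSSZ)))))
  →13  S(S(S(S(add(Z, SSSZ)))))
  →14  S^7(Z)

Answer: DIFFERENT — A ⇓ S^6(Z), B ⇓ S^7(Z)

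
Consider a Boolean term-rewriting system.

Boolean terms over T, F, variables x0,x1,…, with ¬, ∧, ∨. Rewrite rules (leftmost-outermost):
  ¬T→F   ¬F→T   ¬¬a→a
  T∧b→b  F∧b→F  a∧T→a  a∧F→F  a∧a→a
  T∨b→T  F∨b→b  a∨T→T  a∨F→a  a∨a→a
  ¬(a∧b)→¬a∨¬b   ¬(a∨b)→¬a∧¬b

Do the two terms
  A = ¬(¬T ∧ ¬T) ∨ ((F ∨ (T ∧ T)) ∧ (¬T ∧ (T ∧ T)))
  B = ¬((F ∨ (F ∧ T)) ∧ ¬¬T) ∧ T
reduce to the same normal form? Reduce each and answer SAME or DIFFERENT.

Term A:
  start: ¬(¬T ∧ ¬T) ∨ ((F ∨ (T ∧ T)) ∧ (¬T ∧ (T ∧ T)))
  →1  (¬¬T ∨ ¬¬T) ∨ ((F ∨ (T ∧ T)) ∧ (¬T ∧ (T ∧ T)))
  →2  ¬¬T ∨ ((F ∨ (T ∧ T)) ∧ (¬T ∧ (T ∧ T)))
  →3  T ∨ ((F ∨ (T ∧ T)) ∧ (¬T ∧ (T ∧ T)))
  →4  T

Term B:
  start: ¬((F ∨ (F ∧ T)) ∧ ¬¬T) ∧ T
  →1  ¬((F ∨ (F ∧ T)) ∧ ¬¬T)
  →2  ¬(F ∨ (F ∧ T)) ∨ ¬¬¬T
  →3  (¬F ∧ ¬(F ∧ T)) ∨ ¬¬¬T
  →4  (T ∧ ¬(F ∧ T)) ∨ ¬¬¬T
  →5  ¬(F ∧ T) ∨ ¬¬¬T
  →6  (¬F ∨ ¬T) ∨ ¬¬¬T
  →7  (T ∨ ¬T) ∨ ¬¬¬T
  →8  T ∨ ¬¬¬T
  →9  T

Answer: SAME — A ⇓ T, B ⇓ T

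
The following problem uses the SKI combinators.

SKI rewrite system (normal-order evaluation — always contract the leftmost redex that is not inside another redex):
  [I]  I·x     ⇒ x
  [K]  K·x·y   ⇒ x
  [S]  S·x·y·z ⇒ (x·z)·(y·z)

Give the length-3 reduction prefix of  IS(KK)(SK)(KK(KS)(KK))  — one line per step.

  start: IS(KK)(SK)(KK(KS)(KK))
  →1  S(KK)(SK)(KK(KS)(KK))
  →2  KK(KK(KS)(KK))(SK(KK(KS)(KK)))
  →3  K(SK(KK(KS)(KK)))

Answer: after 3 steps: K(SK(KK(KS)(KK)))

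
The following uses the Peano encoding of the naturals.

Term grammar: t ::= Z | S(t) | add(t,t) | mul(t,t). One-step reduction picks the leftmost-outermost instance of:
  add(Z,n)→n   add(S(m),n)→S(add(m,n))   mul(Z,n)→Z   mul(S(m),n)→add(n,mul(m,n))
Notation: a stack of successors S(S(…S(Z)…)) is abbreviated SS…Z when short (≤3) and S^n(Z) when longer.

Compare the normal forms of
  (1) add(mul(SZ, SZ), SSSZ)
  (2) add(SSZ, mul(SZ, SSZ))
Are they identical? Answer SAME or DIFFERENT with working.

Answer: SAME — A ⇓ S^4(Z), B ⇓ S^4(Z)

Working:
Term A:
  start: add(mul(SZ, SZ), SSSZ)
  [1] add(add(SZ, mul(Z, SZ)), SSSZ)
  [2] add(S(add(Z, mul(Z, SZ))), SSSZ)
  [3] S(add(add(Z, mul(Z, SZ)), SSSZ))
  [4] S(add(mul(Z, SZ), SSSZ))
  [5] S(add(Z, SSSZ))
  [6] S^4(Z)

Term B:
  start: add(SSZ, mul(SZ, SSZ))
  [1] S(add(SZ, mul(SZ, SSZ)))
  [2] S(S(add(Z, mul(SZ, SSZ))))
  [3] S(S(mul(SZ, SSZ)))
  [4] S(S(add(SSZ, mul(Z, SSZ))))
  [5] S(S(S(add(SZ, mul(Z, SSZ)))))
  [6] S(S(S(S(add(Z, mul(Z, SSZ))))))
  [7] S(S(S(S(mul(Z, SSZ)))))
  [8] S^4(Z)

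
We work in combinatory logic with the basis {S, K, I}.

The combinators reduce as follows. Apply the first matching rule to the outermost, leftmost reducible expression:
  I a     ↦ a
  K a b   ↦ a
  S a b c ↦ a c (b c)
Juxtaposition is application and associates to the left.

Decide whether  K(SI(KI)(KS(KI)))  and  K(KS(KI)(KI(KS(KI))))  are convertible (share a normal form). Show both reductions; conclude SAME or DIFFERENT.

Term A:
  start: K(SI(KI)(KS(KI)))
  step 1: K(I(KS(KI))(KI(KS(KI))))
  step 2: K(KS(KI)(KI(KS(KI))))
  step 3: K(S(KI(KS(KI))))
  step 4: K(SI)

Term B:
  start: K(KS(KI)(KI(KS(KI))))
  step 1: K(S(KI(KS(KI))))
  step 2: K(SI)

Answer: SAME — A ⇓ K(SI), B ⇓ K(SI)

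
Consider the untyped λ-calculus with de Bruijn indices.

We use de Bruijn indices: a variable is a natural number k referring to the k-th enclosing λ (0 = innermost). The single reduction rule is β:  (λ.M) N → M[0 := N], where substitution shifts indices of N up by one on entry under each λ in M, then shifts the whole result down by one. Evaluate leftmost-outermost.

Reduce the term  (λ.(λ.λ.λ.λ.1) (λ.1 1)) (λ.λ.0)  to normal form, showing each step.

Answer: normal form = λ.λ.λ.1  (in 2 steps)

Reduction:
  start: (λ.(λ.λ.λ.λ.1) (λ.1 1)) (λ.λ.0)
  step 1: (λ.λ.λ.λ.1) (λ.(λ.λ.0) (λ.λ.0))
  step 2: λ.λ.λ.1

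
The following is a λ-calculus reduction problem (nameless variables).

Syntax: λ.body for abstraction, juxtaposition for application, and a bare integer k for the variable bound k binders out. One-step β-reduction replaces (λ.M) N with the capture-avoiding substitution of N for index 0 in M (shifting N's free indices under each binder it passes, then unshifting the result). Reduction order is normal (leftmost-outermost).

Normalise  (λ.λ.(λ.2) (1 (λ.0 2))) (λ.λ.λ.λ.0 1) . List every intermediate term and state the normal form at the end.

Answer: normal form = λ.λ.λ.λ.λ.0 1  (in 2 steps)

Derivation:
  start: (λ.λ.(λ.2) (1 (λ.0 2))) (λ.λ.λ.λ.0 1)
  →1  λ.(λ.λ.λ.λ.λ.0 1) ((λ.λ.λ.λ.0 1) (λ.0 (λ.λ.λ.λ.0 1)))
  →2  λ.λ.λ.λ.λ.0 1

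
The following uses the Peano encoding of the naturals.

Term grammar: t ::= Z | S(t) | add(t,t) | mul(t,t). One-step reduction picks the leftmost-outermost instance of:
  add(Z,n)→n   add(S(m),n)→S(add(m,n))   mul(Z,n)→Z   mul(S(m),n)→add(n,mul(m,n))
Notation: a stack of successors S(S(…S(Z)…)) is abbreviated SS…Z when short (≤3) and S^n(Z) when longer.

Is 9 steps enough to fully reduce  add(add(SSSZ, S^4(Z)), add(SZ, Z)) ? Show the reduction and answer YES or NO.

Answer: NO — after 9 steps the term is S(S(S(S(S(add(SSZ, add(SZ, Z))))))), not yet normal

Reduction:
  start: add(add(SSSZ, S^4(Z)), add(SZ, Z))
  →1  add(S(add(SSZ, S^4(Z))), add(SZ, Z))
  →2  S(add(add(SSZ, S^4(Z)), add(SZ, Z)))
  →3  S(add(S(add(SZ, S^4(Z))), add(SZ, Z)))
  →4  S(S(add(add(SZ, S^4(Z)), add(SZ, Z))))
  →5  S(S(add(S(add(Z, S^4(Z))), add(SZ, Z))))
  →6  S(S(S(add(add(Z, S^4(Z)), add(SZ, Z)))))
  →7  S(S(S(add(S^4(Z), add(SZ, Z)))))
  →8  S(S(S(S(add(SSSZ, add(SZ, Z))))))
  →9  S(S(S(S(S(add(SSZ, add(SZ, Z)))))))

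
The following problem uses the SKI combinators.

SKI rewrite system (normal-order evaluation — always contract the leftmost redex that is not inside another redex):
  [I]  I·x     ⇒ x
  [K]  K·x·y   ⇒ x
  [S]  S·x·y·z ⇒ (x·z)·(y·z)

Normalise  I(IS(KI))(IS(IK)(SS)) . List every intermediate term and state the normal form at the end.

Answer: normal form = S(KI)(SK(SS))  (in 4 steps)

Derivation:
  start: I(IS(KI))(IS(IK)(SS))
  step 1: IS(KI)(IS(IK)(SS))
  step 2: S(KI)(IS(IK)(SS))
  step 3: S(KI)(S(IK)(SS))
  step 4: S(KI)(SK(SS))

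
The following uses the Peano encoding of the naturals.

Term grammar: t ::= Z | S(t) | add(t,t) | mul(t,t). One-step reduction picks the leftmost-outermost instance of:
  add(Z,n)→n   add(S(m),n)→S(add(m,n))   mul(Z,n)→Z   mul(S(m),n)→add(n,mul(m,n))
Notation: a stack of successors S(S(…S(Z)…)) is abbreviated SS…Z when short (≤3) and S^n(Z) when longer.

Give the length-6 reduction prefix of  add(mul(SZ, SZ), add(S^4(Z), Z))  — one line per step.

Answer: after 6 steps: S(add(S^4(Z), Z))

Derivation:
  start: add(mul(SZ, SZ), add(S^4(Z), Z))
  →1  add(add(SZ, mul(Z, SZ)), add(S^4(Z), Z))
  →2  add(S(add(Z, mul(Z, SZ))), add(S^4(Z), Z))
  →3  S(add(add(Z, mul(Z, SZ)), add(S^4(Z), Z)))
  →4  S(add(mul(Z, SZ), add(S^4(Z), Z)))
  →5  S(add(Z, add(S^4(Z), Z)))
  →6  S(add(S^4(Z), Z))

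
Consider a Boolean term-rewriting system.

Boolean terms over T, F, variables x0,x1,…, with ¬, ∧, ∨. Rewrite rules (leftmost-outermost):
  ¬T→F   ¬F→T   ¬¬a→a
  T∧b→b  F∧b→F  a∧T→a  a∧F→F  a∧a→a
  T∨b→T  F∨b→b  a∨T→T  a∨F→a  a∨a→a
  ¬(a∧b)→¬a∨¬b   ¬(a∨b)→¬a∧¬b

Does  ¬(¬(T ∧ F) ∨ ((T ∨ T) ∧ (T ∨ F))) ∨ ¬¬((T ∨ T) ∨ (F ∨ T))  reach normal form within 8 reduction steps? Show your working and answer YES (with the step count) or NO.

  start: ¬(¬(T ∧ F) ∨ ((T ∨ T) ∧ (T ∨ F))) ∨ ¬¬((T ∨ T) ∨ (F ∨ T))
  →1  (¬¬(T ∧ F) ∧ ¬((T ∨ T) ∧ (T ∨ F))) ∨ ¬¬((T ∨ T) ∨ (F ∨ T))
  →2  ((T ∧ F) ∧ ¬((T ∨ T) ∧ (T ∨ F))) ∨ ¬¬((T ∨ T) ∨ (F ∨ T))
  →3  (F ∧ ¬((T ∨ T) ∧ (T ∨ F))) ∨ ¬¬((T ∨ T) ∨ (F ∨ T))
  →4  F ∨ ¬¬((T ∨ T) ∨ (F ∨ T))
  →5  ¬¬((T ∨ T) ∨ (F ∨ T))
  →6  (T ∨ T) ∨ (F ∨ T)
  →7  T ∨ (F ∨ T)
  →8  T

Answer: YES — reaches normal form T in 8 ≤ 8 steps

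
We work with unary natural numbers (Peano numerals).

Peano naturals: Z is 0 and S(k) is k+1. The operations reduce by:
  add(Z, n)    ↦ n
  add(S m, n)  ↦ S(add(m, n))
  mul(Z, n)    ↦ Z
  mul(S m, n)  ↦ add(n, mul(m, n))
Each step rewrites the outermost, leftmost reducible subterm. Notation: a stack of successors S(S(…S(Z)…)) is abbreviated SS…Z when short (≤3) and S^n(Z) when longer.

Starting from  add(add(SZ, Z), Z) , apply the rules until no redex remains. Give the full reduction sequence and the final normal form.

Answer: normal form = SZ  (in 4 steps)

Reduction:
  start: add(add(SZ, Z), Z)
  [1] add(S(add(Z, Z)), Z)
  [2] S(add(add(Z, Z), Z))
  [3] S(add(Z, Z))
  [4] SZ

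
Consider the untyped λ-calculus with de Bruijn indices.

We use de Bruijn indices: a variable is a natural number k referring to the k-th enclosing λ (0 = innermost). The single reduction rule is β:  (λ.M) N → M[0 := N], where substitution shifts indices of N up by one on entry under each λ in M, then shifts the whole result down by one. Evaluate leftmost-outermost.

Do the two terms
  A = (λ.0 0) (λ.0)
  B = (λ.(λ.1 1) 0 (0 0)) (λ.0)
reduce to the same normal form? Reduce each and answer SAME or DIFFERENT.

Term A:
  start: (λ.0 0) (λ.0)
  →1  (λ.0) (λ.0)
  →2  λ.0

Term B:
  start: (λ.(λ.1 1) 0 (0 0)) (λ.0)
  →1  (λ.(λ.0) (λ.0)) (λ.0) ((λ.0) (λ.0))
  →2  (λ.0) (λ.0) ((λ.0) (λ.0))
  →3  (λ.0) ((λ.0) (λ.0))
  →4  (λ.0) (λ.0)
  →5  λ.0

Answer: SAME — A ⇓ λ.0, B ⇓ λ.0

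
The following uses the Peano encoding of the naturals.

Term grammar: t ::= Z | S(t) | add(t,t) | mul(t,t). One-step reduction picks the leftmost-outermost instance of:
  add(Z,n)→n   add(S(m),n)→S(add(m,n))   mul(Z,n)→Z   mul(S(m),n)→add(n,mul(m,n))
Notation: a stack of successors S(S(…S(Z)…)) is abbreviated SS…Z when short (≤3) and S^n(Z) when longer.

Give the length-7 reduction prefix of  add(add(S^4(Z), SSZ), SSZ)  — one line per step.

Answer: after 7 steps: S(S(S(add(S(add(Z, SSZ)), SSZ))))

Derivation:
  start: add(add(S^4(Z), SSZ), SSZ)
  step 1: add(S(add(SSSZ, SSZ)), SSZ)
  step 2: S(add(add(SSSZ, SSZ), SSZ))
  step 3: S(add(S(add(SSZ, SSZ)), SSZ))
  step 4: S(S(add(add(SSZ, SSZ), SSZ)))
  step 5: S(S(add(S(add(SZ, SSZ)), SSZ)))
  step 6: S(S(S(add(add(SZ, SSZ), SSZ))))
  step 7: S(S(S(add(S(add(Z, SSZ)), SSZ))))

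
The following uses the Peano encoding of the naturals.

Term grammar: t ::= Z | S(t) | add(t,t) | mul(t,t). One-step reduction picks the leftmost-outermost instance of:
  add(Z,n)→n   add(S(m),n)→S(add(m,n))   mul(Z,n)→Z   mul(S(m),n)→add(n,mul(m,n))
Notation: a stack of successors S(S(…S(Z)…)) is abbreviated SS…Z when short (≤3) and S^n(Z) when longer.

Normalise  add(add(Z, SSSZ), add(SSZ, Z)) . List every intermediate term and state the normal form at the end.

Answer: normal form = S^5(Z)  (in 8 steps)

Working:
  start: add(add(Z, SSSZ), add(SSZ, Z))
  [1] add(SSSZ, add(SSZ, Z))
  [2] S(add(SSZ, add(SSZ, Z)))
  [3] S(S(add(SZ, add(SSZ, Z))))
  [4] S(S(S(add(Z, add(SSZ, Z)))))
  [5] S(S(S(add(SSZ, Z))))
  [6] S(S(S(S(add(SZ, Z)))))
  [7] S(S(S(S(S(add(Z, Z))))))
  [8] S^5(Z)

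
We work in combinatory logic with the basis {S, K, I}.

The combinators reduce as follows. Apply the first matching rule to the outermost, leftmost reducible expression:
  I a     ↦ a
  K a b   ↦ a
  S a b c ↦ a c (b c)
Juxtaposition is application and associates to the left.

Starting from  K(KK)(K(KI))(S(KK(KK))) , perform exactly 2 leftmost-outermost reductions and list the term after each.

  start: K(KK)(K(KI))(S(KK(KK)))
  [1] KK(S(KK(KK)))
  [2] K

Answer: after 2 steps: K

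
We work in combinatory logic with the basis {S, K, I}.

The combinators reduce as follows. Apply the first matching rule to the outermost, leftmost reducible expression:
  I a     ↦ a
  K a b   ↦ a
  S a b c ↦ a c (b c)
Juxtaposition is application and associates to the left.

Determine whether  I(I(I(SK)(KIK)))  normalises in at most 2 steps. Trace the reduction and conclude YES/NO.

Answer: NO — after 2 steps the term is I(SK)(KIK), not yet normal

Derivation:
  start: I(I(I(SK)(KIK)))
  step 1: I(I(SK)(KIK))
  step 2: I(SK)(KIK)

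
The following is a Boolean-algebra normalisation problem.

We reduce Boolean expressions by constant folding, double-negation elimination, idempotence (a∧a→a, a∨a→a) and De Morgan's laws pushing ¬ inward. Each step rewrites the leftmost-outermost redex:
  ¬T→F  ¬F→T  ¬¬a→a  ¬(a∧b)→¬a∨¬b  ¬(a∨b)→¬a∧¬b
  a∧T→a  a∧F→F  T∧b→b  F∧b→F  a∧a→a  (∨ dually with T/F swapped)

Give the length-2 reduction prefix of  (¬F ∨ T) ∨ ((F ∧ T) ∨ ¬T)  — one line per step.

  start: (¬F ∨ T) ∨ ((F ∧ T) ∨ ¬T)
  [1] T ∨ ((F ∧ T) ∨ ¬T)
  [2] T

Answer: after 2 steps: T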